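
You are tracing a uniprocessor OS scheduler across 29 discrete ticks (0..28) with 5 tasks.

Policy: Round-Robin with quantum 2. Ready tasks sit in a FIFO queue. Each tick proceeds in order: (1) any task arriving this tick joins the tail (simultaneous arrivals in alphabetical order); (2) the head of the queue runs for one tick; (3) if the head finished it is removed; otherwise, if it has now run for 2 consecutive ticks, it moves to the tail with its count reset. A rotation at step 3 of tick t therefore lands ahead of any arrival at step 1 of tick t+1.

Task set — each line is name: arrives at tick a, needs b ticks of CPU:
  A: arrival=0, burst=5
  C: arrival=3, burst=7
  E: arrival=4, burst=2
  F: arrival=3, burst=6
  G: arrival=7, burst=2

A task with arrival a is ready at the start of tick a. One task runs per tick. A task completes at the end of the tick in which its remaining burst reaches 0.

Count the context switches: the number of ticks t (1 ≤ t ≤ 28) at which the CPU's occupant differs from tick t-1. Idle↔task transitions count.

context switches = 11

t=0: queue=[A] q_used=0 → run A
t=1: queue=[A] q_used=1 → run A
t=2: queue=[A] q_used=0 → run A
t=3: queue=[A,C,F] q_used=1 → run A
t=4: queue=[C,F,A,E] q_used=0 → run C
t=5: queue=[C,F,A,E] q_used=1 → run C
t=6: queue=[F,A,E,C] q_used=0 → run F
t=7: queue=[F,A,E,C,G] q_used=1 → run F
t=8: queue=[A,E,C,G,F] q_used=0 → run A
t=9: queue=[E,C,G,F] q_used=0 → run E
t=10: queue=[E,C,G,F] q_used=1 → run E
t=11: queue=[C,G,F] q_used=0 → run C
t=12: queue=[C,G,F] q_used=1 → run C
t=13: queue=[G,F,C] q_used=0 → run G
t=14: queue=[G,F,C] q_used=1 → run G
t=15: queue=[F,C] q_used=0 → run F
t=16: queue=[F,C] q_used=1 → run F
t=17: queue=[C,F] q_used=0 → run C
t=18: queue=[C,F] q_used=1 → run C
t=19: queue=[F,C] q_used=0 → run F
t=20: queue=[F,C] q_used=1 → run F
t=21: queue=[C] q_used=0 → run C
t=22: (idle)
t=23: (idle)
t=24: (idle)
t=25: (idle)
t=26: (idle)
t=27: (idle)
t=28: (idle)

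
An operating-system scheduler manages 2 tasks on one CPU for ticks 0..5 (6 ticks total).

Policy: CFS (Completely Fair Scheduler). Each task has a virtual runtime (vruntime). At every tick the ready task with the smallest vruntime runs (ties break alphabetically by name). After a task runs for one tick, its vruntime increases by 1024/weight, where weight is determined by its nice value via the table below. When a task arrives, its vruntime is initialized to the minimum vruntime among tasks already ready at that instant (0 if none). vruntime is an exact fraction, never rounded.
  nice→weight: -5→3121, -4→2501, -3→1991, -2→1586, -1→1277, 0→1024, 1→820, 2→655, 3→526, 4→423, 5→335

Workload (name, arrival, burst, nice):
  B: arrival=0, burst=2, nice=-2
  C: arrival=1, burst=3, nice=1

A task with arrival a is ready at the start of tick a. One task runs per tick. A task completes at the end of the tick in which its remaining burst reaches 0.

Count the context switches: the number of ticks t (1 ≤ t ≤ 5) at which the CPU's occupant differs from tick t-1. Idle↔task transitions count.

context switches = 2

t=0: vr[B=0] → run B
t=1: vr[B=512/793 C=512/793] → run B
t=2: vr[C=512/793] → run C
t=3: vr[C=307968/162565] → run C
t=4: vr[C=510976/162565] → run C
t=5: (idle)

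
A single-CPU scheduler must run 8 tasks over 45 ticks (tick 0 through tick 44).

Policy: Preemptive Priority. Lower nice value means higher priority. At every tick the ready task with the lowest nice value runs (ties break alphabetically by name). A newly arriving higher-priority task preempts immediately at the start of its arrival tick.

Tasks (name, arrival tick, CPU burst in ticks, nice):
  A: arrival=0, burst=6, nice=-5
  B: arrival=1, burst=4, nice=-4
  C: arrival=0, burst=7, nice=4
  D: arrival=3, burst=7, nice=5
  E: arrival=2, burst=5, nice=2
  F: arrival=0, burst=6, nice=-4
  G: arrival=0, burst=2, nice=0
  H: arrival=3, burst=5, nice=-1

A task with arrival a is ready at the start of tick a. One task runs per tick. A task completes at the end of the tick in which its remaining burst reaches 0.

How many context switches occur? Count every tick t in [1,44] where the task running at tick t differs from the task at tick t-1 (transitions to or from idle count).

t=0: ready={A,C,F,G} → run A
t=1: ready={A,B,C,F,G} → run A
t=2: ready={A,B,C,E,F,G} → run A
t=3: ready={A,B,C,D,E,F,G,H} → run A
t=4: ready={A,B,C,D,E,F,G,H} → run A
t=5: ready={A,B,C,D,E,F,G,H} → run A
t=6: ready={B,C,D,E,F,G,H} → run B
t=7: ready={B,C,D,E,F,G,H} → run B
t=8: ready={B,C,D,E,F,G,H} → run B
t=9: ready={B,C,D,E,F,G,H} → run B
t=10: ready={C,D,E,F,G,H} → run F
t=11: ready={C,D,E,F,G,H} → run F
t=12: ready={C,D,E,F,G,H} → run F
t=13: ready={C,D,E,F,G,H} → run F
t=14: ready={C,D,E,F,G,H} → run F
t=15: ready={C,D,E,F,G,H} → run F
t=16: ready={C,D,E,G,H} → run H
t=17: ready={C,D,E,G,H} → run H
t=18: ready={C,D,E,G,H} → run H
t=19: ready={C,D,E,G,H} → run H
t=20: ready={C,D,E,G,H} → run H
t=21: ready={C,D,E,G} → run G
t=22: ready={C,D,E,G} → run G
t=23: ready={C,D,E} → run E
t=24: ready={C,D,E} → run E
t=25: ready={C,D,E} → run E
t=26: ready={C,D,E} → run E
t=27: ready={C,D,E} → run E
t=28: ready={C,D} → run C
t=29: ready={C,D} → run C
t=30: ready={C,D} → run C
t=31: ready={C,D} → run C
t=32: ready={C,D} → run C
t=33: ready={C,D} → run C
t=34: ready={C,D} → run C
t=35: ready={D} → run D
t=36: ready={D} → run D
t=37: ready={D} → run D
t=38: ready={D} → run D
t=39: ready={D} → run D
t=40: ready={D} → run D
t=41: ready={D} → run D
t=42: (idle)
t=43: (idle)
t=44: (idle)

context switches = 8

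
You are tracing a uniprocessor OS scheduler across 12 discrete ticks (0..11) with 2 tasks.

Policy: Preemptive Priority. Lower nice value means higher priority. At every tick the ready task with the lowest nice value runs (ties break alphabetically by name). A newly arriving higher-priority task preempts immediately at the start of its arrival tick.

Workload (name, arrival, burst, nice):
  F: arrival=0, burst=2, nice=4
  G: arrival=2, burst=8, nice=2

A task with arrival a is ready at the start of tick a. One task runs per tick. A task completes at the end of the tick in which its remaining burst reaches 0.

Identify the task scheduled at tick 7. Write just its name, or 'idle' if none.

running at tick 7 = G

t=0: ready={F} → run F
t=1: ready={F} → run F
t=2: ready={G} → run G
t=3: ready={G} → run G
t=4: ready={G} → run G
t=5: ready={G} → run G
t=6: ready={G} → run G
t=7: ready={G} → run G
t=8: ready={G} → run G
t=9: ready={G} → run G
t=10: (idle)
t=11: (idle)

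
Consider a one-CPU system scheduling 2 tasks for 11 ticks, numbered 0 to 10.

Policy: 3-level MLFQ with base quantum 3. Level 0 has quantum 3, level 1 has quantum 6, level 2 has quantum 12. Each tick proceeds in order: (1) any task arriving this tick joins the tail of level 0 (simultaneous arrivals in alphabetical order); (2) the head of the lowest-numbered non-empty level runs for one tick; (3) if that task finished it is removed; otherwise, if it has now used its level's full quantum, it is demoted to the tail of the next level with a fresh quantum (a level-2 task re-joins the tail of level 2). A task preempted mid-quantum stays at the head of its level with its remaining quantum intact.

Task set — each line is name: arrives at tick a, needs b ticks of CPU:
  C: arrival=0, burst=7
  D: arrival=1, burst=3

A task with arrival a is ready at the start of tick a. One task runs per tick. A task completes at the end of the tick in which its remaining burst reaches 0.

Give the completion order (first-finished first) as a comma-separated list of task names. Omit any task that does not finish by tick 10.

completion order = D, C

t=0: L0/L1/L2 = C/-/- → run C
t=1: L0/L1/L2 = CD/-/- → run C
t=2: L0/L1/L2 = CD/-/- → run C
t=3: L0/L1/L2 = D/C/- → run D
t=4: L0/L1/L2 = D/C/- → run D
t=5: L0/L1/L2 = D/C/- → run D
t=6: L0/L1/L2 = -/C/- → run C
t=7: L0/L1/L2 = -/C/- → run C
t=8: L0/L1/L2 = -/C/- → run C
t=9: L0/L1/L2 = -/C/- → run C
t=10: (idle)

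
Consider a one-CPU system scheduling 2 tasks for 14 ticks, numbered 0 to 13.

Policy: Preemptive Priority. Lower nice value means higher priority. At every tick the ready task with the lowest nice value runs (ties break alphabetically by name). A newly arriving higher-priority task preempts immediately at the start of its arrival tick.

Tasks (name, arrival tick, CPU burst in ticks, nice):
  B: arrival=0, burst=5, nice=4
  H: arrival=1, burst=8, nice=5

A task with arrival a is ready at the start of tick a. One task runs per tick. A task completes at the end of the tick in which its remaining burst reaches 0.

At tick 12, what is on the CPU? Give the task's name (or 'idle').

running at tick 12 = H

t=0: ready={B} → run B
t=1: ready={B,H} → run B
t=2: ready={B,H} → run B
t=3: ready={B,H} → run B
t=4: ready={B,H} → run B
t=5: ready={H} → run H
t=6: ready={H} → run H
t=7: ready={H} → run H
t=8: ready={H} → run H
t=9: ready={H} → run H
t=10: ready={H} → run H
t=11: ready={H} → run H
t=12: ready={H} → run H
t=13: (idle)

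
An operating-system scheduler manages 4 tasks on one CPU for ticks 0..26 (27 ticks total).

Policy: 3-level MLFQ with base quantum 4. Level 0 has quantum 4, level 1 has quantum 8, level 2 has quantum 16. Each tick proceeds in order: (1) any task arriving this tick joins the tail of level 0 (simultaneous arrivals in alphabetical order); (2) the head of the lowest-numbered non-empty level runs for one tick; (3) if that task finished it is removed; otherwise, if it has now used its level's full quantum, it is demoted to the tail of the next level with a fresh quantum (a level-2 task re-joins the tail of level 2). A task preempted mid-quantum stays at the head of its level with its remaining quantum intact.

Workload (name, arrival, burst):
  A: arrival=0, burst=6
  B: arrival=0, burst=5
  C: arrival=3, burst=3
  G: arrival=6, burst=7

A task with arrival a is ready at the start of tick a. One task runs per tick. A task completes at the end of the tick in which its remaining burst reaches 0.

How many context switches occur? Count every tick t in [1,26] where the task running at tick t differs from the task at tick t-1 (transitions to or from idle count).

context switches = 7

t=0: L0/L1/L2 = AB/-/- → run A
t=1: L0/L1/L2 = AB/-/- → run A
t=2: L0/L1/L2 = AB/-/- → run A
t=3: L0/L1/L2 = ABC/-/- → run A
t=4: L0/L1/L2 = BC/A/- → run B
t=5: L0/L1/L2 = BC/A/- → run B
t=6: L0/L1/L2 = BCG/A/- → run B
t=7: L0/L1/L2 = BCG/A/- → run B
t=8: L0/L1/L2 = CG/AB/- → run C
t=9: L0/L1/L2 = CG/AB/- → run C
t=10: L0/L1/L2 = CG/AB/- → run C
t=11: L0/L1/L2 = G/AB/- → run G
t=12: L0/L1/L2 = G/AB/- → run G
t=13: L0/L1/L2 = G/AB/- → run G
t=14: L0/L1/L2 = G/AB/- → run G
t=15: L0/L1/L2 = -/ABG/- → run A
t=16: L0/L1/L2 = -/ABG/- → run A
t=17: L0/L1/L2 = -/BG/- → run B
t=18: L0/L1/L2 = -/G/- → run G
t=19: L0/L1/L2 = -/G/- → run G
t=20: L0/L1/L2 = -/G/- → run G
t=21: (idle)
t=22: (idle)
t=23: (idle)
t=24: (idle)
t=25: (idle)
t=26: (idle)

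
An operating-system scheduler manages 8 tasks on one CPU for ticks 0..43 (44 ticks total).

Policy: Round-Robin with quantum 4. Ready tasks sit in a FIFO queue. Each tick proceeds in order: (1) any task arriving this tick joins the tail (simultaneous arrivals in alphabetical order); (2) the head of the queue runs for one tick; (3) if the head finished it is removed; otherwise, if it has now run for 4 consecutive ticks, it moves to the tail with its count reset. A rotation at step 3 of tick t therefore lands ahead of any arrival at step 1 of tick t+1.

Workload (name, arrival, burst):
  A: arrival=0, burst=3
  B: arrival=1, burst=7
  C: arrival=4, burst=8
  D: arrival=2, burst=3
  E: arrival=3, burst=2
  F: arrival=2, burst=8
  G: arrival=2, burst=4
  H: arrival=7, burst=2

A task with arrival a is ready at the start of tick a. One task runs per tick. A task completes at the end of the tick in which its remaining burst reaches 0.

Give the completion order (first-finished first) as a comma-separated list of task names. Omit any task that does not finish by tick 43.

completion order = A, D, G, E, B, H, F, C

t=0: queue=[A] q_used=0 → run A
t=1: queue=[A,B] q_used=1 → run A
t=2: queue=[A,B,D,F,G] q_used=2 → run A
t=3: queue=[B,D,F,G,E] q_used=0 → run B
t=4: queue=[B,D,F,G,E,C] q_used=1 → run B
t=5: queue=[B,D,F,G,E,C] q_used=2 → run B
t=6: queue=[B,D,F,G,E,C] q_used=3 → run B
t=7: queue=[D,F,G,E,C,B,H] q_used=0 → run D
t=8: queue=[D,F,G,E,C,B,H] q_used=1 → run D
t=9: queue=[D,F,G,E,C,B,H] q_used=2 → run D
t=10: queue=[F,G,E,C,B,H] q_used=0 → run F
t=11: queue=[F,G,E,C,B,H] q_used=1 → run F
t=12: queue=[F,G,E,C,B,H] q_used=2 → run F
t=13: queue=[F,G,E,C,B,H] q_used=3 → run F
t=14: queue=[G,E,C,B,H,F] q_used=0 → run G
t=15: queue=[G,E,C,B,H,F] q_used=1 → run G
t=16: queue=[G,E,C,B,H,F] q_used=2 → run G
t=17: queue=[G,E,C,B,H,F] q_used=3 → run G
t=18: queue=[E,C,B,H,F] q_used=0 → run E
t=19: queue=[E,C,B,H,F] q_used=1 → run E
t=20: queue=[C,B,H,F] q_used=0 → run C
t=21: queue=[C,B,H,F] q_used=1 → run C
t=22: queue=[C,B,H,F] q_used=2 → run C
t=23: queue=[C,B,H,F] q_used=3 → run C
t=24: queue=[B,H,F,C] q_used=0 → run B
t=25: queue=[B,H,F,C] q_used=1 → run B
t=26: queue=[B,H,F,C] q_used=2 → run B
t=27: queue=[H,F,C] q_used=0 → run H
t=28: queue=[H,F,C] q_used=1 → run H
t=29: queue=[F,C] q_used=0 → run F
t=30: queue=[F,C] q_used=1 → run F
t=31: queue=[F,C] q_used=2 → run F
t=32: queue=[F,C] q_used=3 → run F
t=33: queue=[C] q_used=0 → run C
t=34: queue=[C] q_used=1 → run C
t=35: queue=[C] q_used=2 → run C
t=36: queue=[C] q_used=3 → run C
t=37: (idle)
t=38: (idle)
t=39: (idle)
t=40: (idle)
t=41: (idle)
t=42: (idle)
t=43: (idle)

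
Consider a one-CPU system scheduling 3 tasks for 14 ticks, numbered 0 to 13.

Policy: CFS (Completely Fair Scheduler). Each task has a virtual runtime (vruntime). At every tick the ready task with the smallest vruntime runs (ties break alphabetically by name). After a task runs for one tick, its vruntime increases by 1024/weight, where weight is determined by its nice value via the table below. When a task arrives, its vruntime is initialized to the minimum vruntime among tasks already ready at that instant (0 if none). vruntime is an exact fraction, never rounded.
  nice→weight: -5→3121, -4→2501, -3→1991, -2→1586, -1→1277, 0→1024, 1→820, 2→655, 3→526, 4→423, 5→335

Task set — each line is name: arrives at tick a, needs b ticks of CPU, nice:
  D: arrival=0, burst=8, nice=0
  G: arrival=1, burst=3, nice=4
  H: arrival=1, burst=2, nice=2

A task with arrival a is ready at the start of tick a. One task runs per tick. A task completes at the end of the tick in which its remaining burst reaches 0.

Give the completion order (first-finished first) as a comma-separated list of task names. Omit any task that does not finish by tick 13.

t=0: vr[D=0] → run D
t=1: vr[D=1 G=1 H=1] → run D
t=2: vr[D=2 G=1 H=1] → run G
t=3: vr[D=2 G=1447/423 H=1] → run H
t=4: vr[D=2 G=1447/423 H=1679/655] → run D
t=5: vr[D=3 G=1447/423 H=1679/655] → run H
t=6: vr[D=3 G=1447/423] → run D
t=7: vr[D=4 G=1447/423] → run G
t=8: vr[D=4 G=2471/423] → run D
t=9: vr[D=5 G=2471/423] → run D
t=10: vr[D=6 G=2471/423] → run G
t=11: vr[D=6] → run D
t=12: vr[D=7] → run D
t=13: (idle)

completion order = H, G, D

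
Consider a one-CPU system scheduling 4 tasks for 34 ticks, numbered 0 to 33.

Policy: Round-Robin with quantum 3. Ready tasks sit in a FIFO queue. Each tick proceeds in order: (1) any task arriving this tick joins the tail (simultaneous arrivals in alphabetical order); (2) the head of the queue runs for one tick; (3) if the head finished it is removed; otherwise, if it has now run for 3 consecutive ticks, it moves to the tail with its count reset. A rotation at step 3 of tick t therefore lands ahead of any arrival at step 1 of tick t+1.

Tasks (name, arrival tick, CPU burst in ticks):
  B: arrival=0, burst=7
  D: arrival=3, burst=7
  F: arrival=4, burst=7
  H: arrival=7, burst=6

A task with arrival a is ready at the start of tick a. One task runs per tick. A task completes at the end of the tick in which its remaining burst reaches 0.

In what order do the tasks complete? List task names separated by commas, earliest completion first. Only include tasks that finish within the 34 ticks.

completion order = B, H, D, F

t=0: queue=[B] q_used=0 → run B
t=1: queue=[B] q_used=1 → run B
t=2: queue=[B] q_used=2 → run B
t=3: queue=[B,D] q_used=0 → run B
t=4: queue=[B,D,F] q_used=1 → run B
t=5: queue=[B,D,F] q_used=2 → run B
t=6: queue=[D,F,B] q_used=0 → run D
t=7: queue=[D,F,B,H] q_used=1 → run D
t=8: queue=[D,F,B,H] q_used=2 → run D
t=9: queue=[F,B,H,D] q_used=0 → run F
t=10: queue=[F,B,H,D] q_used=1 → run F
t=11: queue=[F,B,H,D] q_used=2 → run F
t=12: queue=[B,H,D,F] q_used=0 → run B
t=13: queue=[H,D,F] q_used=0 → run H
t=14: queue=[H,D,F] q_used=1 → run H
t=15: queue=[H,D,F] q_used=2 → run H
t=16: queue=[D,F,H] q_used=0 → run D
t=17: queue=[D,F,H] q_used=1 → run D
t=18: queue=[D,F,H] q_used=2 → run D
t=19: queue=[F,H,D] q_used=0 → run F
t=20: queue=[F,H,D] q_used=1 → run F
t=21: queue=[F,H,D] q_used=2 → run F
t=22: queue=[H,D,F] q_used=0 → run H
t=23: queue=[H,D,F] q_used=1 → run H
t=24: queue=[H,D,F] q_used=2 → run H
t=25: queue=[D,F] q_used=0 → run D
t=26: queue=[F] q_used=0 → run F
t=27: (idle)
t=28: (idle)
t=29: (idle)
t=30: (idle)
t=31: (idle)
t=32: (idle)
t=33: (idle)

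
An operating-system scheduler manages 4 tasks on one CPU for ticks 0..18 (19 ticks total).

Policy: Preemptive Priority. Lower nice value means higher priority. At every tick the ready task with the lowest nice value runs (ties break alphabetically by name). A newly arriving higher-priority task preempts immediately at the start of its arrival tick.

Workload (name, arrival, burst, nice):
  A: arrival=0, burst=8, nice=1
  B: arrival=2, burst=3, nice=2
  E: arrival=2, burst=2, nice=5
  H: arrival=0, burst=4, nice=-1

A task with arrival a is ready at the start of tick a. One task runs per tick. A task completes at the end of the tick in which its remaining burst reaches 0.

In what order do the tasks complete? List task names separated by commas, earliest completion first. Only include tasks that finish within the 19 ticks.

completion order = H, A, B, E

t=0: ready={A,H} → run H
t=1: ready={A,H} → run H
t=2: ready={A,B,E,H} → run H
t=3: ready={A,B,E,H} → run H
t=4: ready={A,B,E} → run A
t=5: ready={A,B,E} → run A
t=6: ready={A,B,E} → run A
t=7: ready={A,B,E} → run A
t=8: ready={A,B,E} → run A
t=9: ready={A,B,E} → run A
t=10: ready={A,B,E} → run A
t=11: ready={A,B,E} → run A
t=12: ready={B,E} → run B
t=13: ready={B,E} → run B
t=14: ready={B,E} → run B
t=15: ready={E} → run E
t=16: ready={E} → run E
t=17: (idle)
t=18: (idle)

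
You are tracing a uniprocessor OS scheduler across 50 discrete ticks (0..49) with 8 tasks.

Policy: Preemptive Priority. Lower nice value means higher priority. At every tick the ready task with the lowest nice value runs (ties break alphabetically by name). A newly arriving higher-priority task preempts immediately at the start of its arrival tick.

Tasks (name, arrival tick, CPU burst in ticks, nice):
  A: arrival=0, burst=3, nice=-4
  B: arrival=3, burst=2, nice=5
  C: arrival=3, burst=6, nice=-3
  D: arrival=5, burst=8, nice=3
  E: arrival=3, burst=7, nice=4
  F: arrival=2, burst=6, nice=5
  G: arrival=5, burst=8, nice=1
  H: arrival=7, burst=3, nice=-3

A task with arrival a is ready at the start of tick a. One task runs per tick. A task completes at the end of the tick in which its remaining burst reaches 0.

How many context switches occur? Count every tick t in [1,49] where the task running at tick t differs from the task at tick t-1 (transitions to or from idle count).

context switches = 8

t=0: ready={A} → run A
t=1: ready={A} → run A
t=2: ready={A,F} → run A
t=3: ready={B,C,E,F} → run C
t=4: ready={B,C,E,F} → run C
t=5: ready={B,C,D,E,F,G} → run C
t=6: ready={B,C,D,E,F,G} → run C
t=7: ready={B,C,D,E,F,G,H} → run C
t=8: ready={B,C,D,E,F,G,H} → run C
t=9: ready={B,D,E,F,G,H} → run H
t=10: ready={B,D,E,F,G,H} → run H
t=11: ready={B,D,E,F,G,H} → run H
t=12: ready={B,D,E,F,G} → run G
t=13: ready={B,D,E,F,G} → run G
t=14: ready={B,D,E,F,G} → run G
t=15: ready={B,D,E,F,G} → run G
t=16: ready={B,D,E,F,G} → run G
t=17: ready={B,D,E,F,G} → run G
t=18: ready={B,D,E,F,G} → run G
t=19: ready={B,D,E,F,G} → run G
t=20: ready={B,D,E,F} → run D
t=21: ready={B,D,E,F} → run D
t=22: ready={B,D,E,F} → run D
t=23: ready={B,D,E,F} → run D
t=24: ready={B,D,E,F} → run D
t=25: ready={B,D,E,F} → run D
t=26: ready={B,D,E,F} → run D
t=27: ready={B,D,E,F} → run D
t=28: ready={B,E,F} → run E
t=29: ready={B,E,F} → run E
t=30: ready={B,E,F} → run E
t=31: ready={B,E,F} → run E
t=32: ready={B,E,F} → run E
t=33: ready={B,E,F} → run E
t=34: ready={B,E,F} → run E
t=35: ready={B,F} → run B
t=36: ready={B,F} → run B
t=37: ready={F} → run F
t=38: ready={F} → run F
t=39: ready={F} → run F
t=40: ready={F} → run F
t=41: ready={F} → run F
t=42: ready={F} → run F
t=43: (idle)
t=44: (idle)
t=45: (idle)
t=46: (idle)
t=47: (idle)
t=48: (idle)
t=49: (idle)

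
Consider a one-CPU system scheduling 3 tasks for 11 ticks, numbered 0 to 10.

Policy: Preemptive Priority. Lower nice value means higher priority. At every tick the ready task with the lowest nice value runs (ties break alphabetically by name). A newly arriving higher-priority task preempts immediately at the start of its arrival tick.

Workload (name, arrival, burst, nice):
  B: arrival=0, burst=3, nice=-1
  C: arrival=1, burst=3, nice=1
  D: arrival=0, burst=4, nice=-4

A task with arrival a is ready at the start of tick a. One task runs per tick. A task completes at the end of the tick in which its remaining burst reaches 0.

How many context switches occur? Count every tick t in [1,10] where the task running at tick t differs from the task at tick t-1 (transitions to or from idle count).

context switches = 3

t=0: ready={B,D} → run D
t=1: ready={B,C,D} → run D
t=2: ready={B,C,D} → run D
t=3: ready={B,C,D} → run D
t=4: ready={B,C} → run B
t=5: ready={B,C} → run B
t=6: ready={B,C} → run B
t=7: ready={C} → run C
t=8: ready={C} → run C
t=9: ready={C} → run C
t=10: (idle)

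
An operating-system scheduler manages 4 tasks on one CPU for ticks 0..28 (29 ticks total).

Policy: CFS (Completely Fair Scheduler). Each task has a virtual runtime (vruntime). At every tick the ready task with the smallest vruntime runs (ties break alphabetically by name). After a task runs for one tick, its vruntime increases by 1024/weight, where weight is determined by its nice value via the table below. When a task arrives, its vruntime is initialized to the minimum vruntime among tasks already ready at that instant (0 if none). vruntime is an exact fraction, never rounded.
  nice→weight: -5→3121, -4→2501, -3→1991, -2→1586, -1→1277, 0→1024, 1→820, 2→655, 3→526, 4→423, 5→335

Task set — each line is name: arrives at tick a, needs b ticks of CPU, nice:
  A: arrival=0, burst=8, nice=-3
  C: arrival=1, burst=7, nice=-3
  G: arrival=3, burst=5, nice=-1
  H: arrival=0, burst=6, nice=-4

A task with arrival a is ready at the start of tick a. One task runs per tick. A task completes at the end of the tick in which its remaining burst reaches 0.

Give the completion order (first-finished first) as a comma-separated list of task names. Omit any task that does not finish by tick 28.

t=0: vr[A=0 H=0] → run A
t=1: vr[A=1024/1991 C=0 H=0] → run C
t=2: vr[A=1024/1991 C=1024/1991 H=0] → run H
t=3: vr[A=1024/1991 C=1024/1991 G=1024/2501 H=1024/2501] → run G
t=4: vr[A=1024/1991 C=1024/1991 G=3868672/3193777 H=1024/2501] → run H
t=5: vr[A=1024/1991 C=1024/1991 G=3868672/3193777 H=2048/2501] → run A
t=6: vr[A=2048/1991 C=1024/1991 G=3868672/3193777 H=2048/2501] → run C
t=7: vr[A=2048/1991 C=2048/1991 G=3868672/3193777 H=2048/2501] → run H
t=8: vr[A=2048/1991 C=2048/1991 G=3868672/3193777 H=3072/2501] → run A
t=9: vr[A=3072/1991 C=2048/1991 G=3868672/3193777 H=3072/2501] → run C
t=10: vr[A=3072/1991 C=3072/1991 G=3868672/3193777 H=3072/2501] → run G
t=11: vr[A=3072/1991 C=3072/1991 G=6429696/3193777 H=3072/2501] → run H
t=12: vr[A=3072/1991 C=3072/1991 G=6429696/3193777 H=4096/2501] → run A
t=13: vr[A=4096/1991 C=3072/1991 G=6429696/3193777 H=4096/2501] → run C
t=14: vr[A=4096/1991 C=4096/1991 G=6429696/3193777 H=4096/2501] → run H
t=15: vr[A=4096/1991 C=4096/1991 G=6429696/3193777 H=5120/2501] → run G
t=16: vr[A=4096/1991 C=4096/1991 G=8990720/3193777 H=5120/2501] → run H
t=17: vr[A=4096/1991 C=4096/1991 G=8990720/3193777] → run A
t=18: vr[A=5120/1991 C=4096/1991 G=8990720/3193777] → run C
t=19: vr[A=5120/1991 C=5120/1991 G=8990720/3193777] → run A
t=20: vr[A=6144/1991 C=5120/1991 G=8990720/3193777] → run C
t=21: vr[A=6144/1991 C=6144/1991 G=8990720/3193777] → run G
t=22: vr[A=6144/1991 C=6144/1991 G=11551744/3193777] → run A
t=23: vr[A=7168/1991 C=6144/1991 G=11551744/3193777] → run C
t=24: vr[A=7168/1991 G=11551744/3193777] → run A
t=25: vr[G=11551744/3193777] → run G
t=26: (idle)
t=27: (idle)
t=28: (idle)

completion order = H, C, A, G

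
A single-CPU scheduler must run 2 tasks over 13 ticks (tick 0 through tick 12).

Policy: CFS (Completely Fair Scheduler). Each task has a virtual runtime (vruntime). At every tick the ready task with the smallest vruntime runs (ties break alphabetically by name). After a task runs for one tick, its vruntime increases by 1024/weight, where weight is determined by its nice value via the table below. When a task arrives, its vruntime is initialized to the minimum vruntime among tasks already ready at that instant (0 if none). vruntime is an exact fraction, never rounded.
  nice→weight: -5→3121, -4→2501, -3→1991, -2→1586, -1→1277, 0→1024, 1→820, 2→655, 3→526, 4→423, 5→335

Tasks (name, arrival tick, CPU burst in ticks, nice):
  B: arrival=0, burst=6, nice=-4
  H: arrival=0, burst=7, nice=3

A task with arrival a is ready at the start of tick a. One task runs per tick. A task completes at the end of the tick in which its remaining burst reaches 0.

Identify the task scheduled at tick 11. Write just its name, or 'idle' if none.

running at tick 11 = H

t=0: vr[B=0 H=0] → run B
t=1: vr[B=1024/2501 H=0] → run H
t=2: vr[B=1024/2501 H=512/263] → run B
t=3: vr[B=2048/2501 H=512/263] → run B
t=4: vr[B=3072/2501 H=512/263] → run B
t=5: vr[B=4096/2501 H=512/263] → run B
t=6: vr[B=5120/2501 H=512/263] → run H
t=7: vr[B=5120/2501 H=1024/263] → run B
t=8: vr[H=1024/263] → run H
t=9: vr[H=1536/263] → run H
t=10: vr[H=2048/263] → run H
t=11: vr[H=2560/263] → run H
t=12: vr[H=3072/263] → run H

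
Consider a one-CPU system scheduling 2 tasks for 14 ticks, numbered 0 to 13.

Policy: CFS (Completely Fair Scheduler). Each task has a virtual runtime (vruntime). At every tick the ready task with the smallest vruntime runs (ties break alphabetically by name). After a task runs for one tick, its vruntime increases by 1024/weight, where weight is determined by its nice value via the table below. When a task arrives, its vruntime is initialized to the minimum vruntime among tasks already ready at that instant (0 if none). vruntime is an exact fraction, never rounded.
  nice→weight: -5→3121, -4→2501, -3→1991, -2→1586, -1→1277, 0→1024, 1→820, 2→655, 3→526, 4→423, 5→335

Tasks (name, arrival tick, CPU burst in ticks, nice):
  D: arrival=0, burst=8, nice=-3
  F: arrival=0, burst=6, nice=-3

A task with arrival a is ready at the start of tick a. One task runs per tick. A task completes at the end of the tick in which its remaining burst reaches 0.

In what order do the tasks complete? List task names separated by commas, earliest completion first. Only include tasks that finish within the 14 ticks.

t=0: vr[D=0 F=0] → run D
t=1: vr[D=1024/1991 F=0] → run F
t=2: vr[D=1024/1991 F=1024/1991] → run D
t=3: vr[D=2048/1991 F=1024/1991] → run F
t=4: vr[D=2048/1991 F=2048/1991] → run D
t=5: vr[D=3072/1991 F=2048/1991] → run F
t=6: vr[D=3072/1991 F=3072/1991] → run D
t=7: vr[D=4096/1991 F=3072/1991] → run F
t=8: vr[D=4096/1991 F=4096/1991] → run D
t=9: vr[D=5120/1991 F=4096/1991] → run F
t=10: vr[D=5120/1991 F=5120/1991] → run D
t=11: vr[D=6144/1991 F=5120/1991] → run F
t=12: vr[D=6144/1991] → run D
t=13: vr[D=7168/1991] → run D

completion order = F, D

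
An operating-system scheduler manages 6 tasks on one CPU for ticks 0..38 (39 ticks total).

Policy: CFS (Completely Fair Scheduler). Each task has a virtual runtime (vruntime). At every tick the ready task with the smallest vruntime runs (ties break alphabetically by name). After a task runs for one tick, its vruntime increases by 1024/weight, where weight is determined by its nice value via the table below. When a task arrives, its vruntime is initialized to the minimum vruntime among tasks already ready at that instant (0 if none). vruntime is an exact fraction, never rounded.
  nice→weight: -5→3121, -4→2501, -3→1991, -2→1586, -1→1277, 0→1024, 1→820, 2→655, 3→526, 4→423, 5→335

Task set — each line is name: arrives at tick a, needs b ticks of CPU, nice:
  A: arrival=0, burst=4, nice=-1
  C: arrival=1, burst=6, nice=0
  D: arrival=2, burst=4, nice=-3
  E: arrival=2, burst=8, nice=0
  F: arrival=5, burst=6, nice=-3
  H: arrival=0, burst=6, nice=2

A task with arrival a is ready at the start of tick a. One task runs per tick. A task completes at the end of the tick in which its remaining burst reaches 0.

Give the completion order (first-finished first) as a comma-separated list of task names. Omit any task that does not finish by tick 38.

t=0: vr[A=0 H=0] → run A
t=1: vr[A=1024/1277 C=0 H=0] → run C
t=2: vr[A=1024/1277 C=1 D=0 E=0 H=0] → run D
t=3: vr[A=1024/1277 C=1 D=1024/1991 E=0 H=0] → run E
t=4: vr[A=1024/1277 C=1 D=1024/1991 E=1 H=0] → run H
t=5: vr[A=1024/1277 C=1 D=1024/1991 E=1 F=1024/1991 H=1024/655] → run D
t=6: vr[A=1024/1277 C=1 D=2048/1991 E=1 F=1024/1991 H=1024/655] → run F
t=7: vr[A=1024/1277 C=1 D=2048/1991 E=1 F=2048/1991 H=1024/655] → run A
t=8: vr[A=2048/1277 C=1 D=2048/1991 E=1 F=2048/1991 H=1024/655] → run C
t=9: vr[A=2048/1277 C=2 D=2048/1991 E=1 F=2048/1991 H=1024/655] → run E
t=10: vr[A=2048/1277 C=2 D=2048/1991 E=2 F=2048/1991 H=1024/655] → run D
t=11: vr[A=2048/1277 C=2 D=3072/1991 E=2 F=2048/1991 H=1024/655] → run F
t=12: vr[A=2048/1277 C=2 D=3072/1991 E=2 F=3072/1991 H=1024/655] → run D
t=13: vr[A=2048/1277 C=2 E=2 F=3072/1991 H=1024/655] → run F
t=14: vr[A=2048/1277 C=2 E=2 F=4096/1991 H=1024/655] → run H
t=15: vr[A=2048/1277 C=2 E=2 F=4096/1991 H=2048/655] → run A
t=16: vr[A=3072/1277 C=2 E=2 F=4096/1991 H=2048/655] → run C
t=17: vr[A=3072/1277 C=3 E=2 F=4096/1991 H=2048/655] → run E
t=18: vr[A=3072/1277 C=3 E=3 F=4096/1991 H=2048/655] → run F
t=19: vr[A=3072/1277 C=3 E=3 F=5120/1991 H=2048/655] → run A
t=20: vr[C=3 E=3 F=5120/1991 H=2048/655] → run F
t=21: vr[C=3 E=3 F=6144/1991 H=2048/655] → run C
t=22: vr[C=4 E=3 F=6144/1991 H=2048/655] → run E
t=23: vr[C=4 E=4 F=6144/1991 H=2048/655] → run F
t=24: vr[C=4 E=4 H=2048/655] → run H
t=25: vr[C=4 E=4 H=3072/655] → run C
t=26: vr[C=5 E=4 H=3072/655] → run E
t=27: vr[C=5 E=5 H=3072/655] → run H
t=28: vr[C=5 E=5 H=4096/655] → run C
t=29: vr[E=5 H=4096/655] → run E
t=30: vr[E=6 H=4096/655] → run E
t=31: vr[E=7 H=4096/655] → run H
t=32: vr[E=7 H=1024/131] → run E
t=33: vr[H=1024/131] → run H
t=34: (idle)
t=35: (idle)
t=36: (idle)
t=37: (idle)
t=38: (idle)

completion order = D, A, F, C, E, H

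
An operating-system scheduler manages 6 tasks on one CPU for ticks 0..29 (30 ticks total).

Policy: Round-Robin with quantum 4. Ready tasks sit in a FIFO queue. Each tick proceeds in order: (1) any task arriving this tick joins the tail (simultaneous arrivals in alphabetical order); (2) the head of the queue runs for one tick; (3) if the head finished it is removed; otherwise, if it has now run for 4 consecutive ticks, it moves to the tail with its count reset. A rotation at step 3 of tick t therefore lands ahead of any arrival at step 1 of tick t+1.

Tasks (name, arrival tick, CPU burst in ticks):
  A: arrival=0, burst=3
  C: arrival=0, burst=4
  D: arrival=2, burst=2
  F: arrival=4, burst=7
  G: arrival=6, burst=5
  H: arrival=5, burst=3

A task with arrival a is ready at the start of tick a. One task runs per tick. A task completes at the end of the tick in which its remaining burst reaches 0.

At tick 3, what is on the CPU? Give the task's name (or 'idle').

running at tick 3 = C

t=0: queue=[A,C] q_used=0 → run A
t=1: queue=[A,C] q_used=1 → run A
t=2: queue=[A,C,D] q_used=2 → run A
t=3: queue=[C,D] q_used=0 → run C
t=4: queue=[C,D,F] q_used=1 → run C
t=5: queue=[C,D,F,H] q_used=2 → run C
t=6: queue=[C,D,F,H,G] q_used=3 → run C
t=7: queue=[D,F,H,G] q_used=0 → run D
t=8: queue=[D,F,H,G] q_used=1 → run D
t=9: queue=[F,H,G] q_used=0 → run F
t=10: queue=[F,H,G] q_used=1 → run F
t=11: queue=[F,H,G] q_used=2 → run F
t=12: queue=[F,H,G] q_used=3 → run F
t=13: queue=[H,G,F] q_used=0 → run H
t=14: queue=[H,G,F] q_used=1 → run H
t=15: queue=[H,G,F] q_used=2 → run H
t=16: queue=[G,F] q_used=0 → run G
t=17: queue=[G,F] q_used=1 → run G
t=18: queue=[G,F] q_used=2 → run G
t=19: queue=[G,F] q_used=3 → run G
t=20: queue=[F,G] q_used=0 → run F
t=21: queue=[F,G] q_used=1 → run F
t=22: queue=[F,G] q_used=2 → run F
t=23: queue=[G] q_used=0 → run G
t=24: (idle)
t=25: (idle)
t=26: (idle)
t=27: (idle)
t=28: (idle)
t=29: (idle)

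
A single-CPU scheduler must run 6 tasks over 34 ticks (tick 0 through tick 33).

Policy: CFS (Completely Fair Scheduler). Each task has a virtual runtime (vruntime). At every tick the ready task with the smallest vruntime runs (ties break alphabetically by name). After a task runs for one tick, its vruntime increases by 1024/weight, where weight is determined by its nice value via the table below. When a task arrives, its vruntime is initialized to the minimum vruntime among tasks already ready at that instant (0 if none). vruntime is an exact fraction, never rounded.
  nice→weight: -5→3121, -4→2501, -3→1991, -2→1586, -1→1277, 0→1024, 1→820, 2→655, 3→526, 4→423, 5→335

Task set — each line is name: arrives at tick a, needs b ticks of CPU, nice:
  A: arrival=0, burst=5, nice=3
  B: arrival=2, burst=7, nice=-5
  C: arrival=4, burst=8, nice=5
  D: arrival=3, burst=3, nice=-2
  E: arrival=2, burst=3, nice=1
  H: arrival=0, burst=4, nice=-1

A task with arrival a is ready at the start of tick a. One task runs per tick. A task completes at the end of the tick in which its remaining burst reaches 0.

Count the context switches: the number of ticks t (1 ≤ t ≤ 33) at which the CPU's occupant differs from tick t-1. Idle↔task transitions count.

context switches = 24

t=0: vr[A=0 H=0] → run A
t=1: vr[A=512/263 H=0] → run H
t=2: vr[A=512/263 B=1024/1277 E=1024/1277 H=1024/1277] → run B
t=3: vr[A=512/263 B=4503552/3985517 D=1024/1277 E=1024/1277 H=1024/1277] → run D
t=4: vr[A=512/263 B=4503552/3985517 C=1024/1277 D=1465856/1012661 E=1024/1277 H=1024/1277] → run C
t=5: vr[A=512/263 B=4503552/3985517 C=1650688/427795 D=1465856/1012661 E=1024/1277 H=1024/1277] → run E
t=6: vr[A=512/263 B=4503552/3985517 C=1650688/427795 D=1465856/1012661 E=536832/261785 H=1024/1277] → run H
t=7: vr[A=512/263 B=4503552/3985517 C=1650688/427795 D=1465856/1012661 E=536832/261785 H=2048/1277] → run B
t=8: vr[A=512/263 B=5811200/3985517 C=1650688/427795 D=1465856/1012661 E=536832/261785 H=2048/1277] → run D
t=9: vr[A=512/263 B=5811200/3985517 C=1650688/427795 D=2119680/1012661 E=536832/261785 H=2048/1277] → run B
t=10: vr[A=512/263 B=7118848/3985517 C=1650688/427795 D=2119680/1012661 E=536832/261785 H=2048/1277] → run H
t=11: vr[A=512/263 B=7118848/3985517 C=1650688/427795 D=2119680/1012661 E=536832/261785 H=3072/1277] → run B
t=12: vr[A=512/263 B=8426496/3985517 C=1650688/427795 D=2119680/1012661 E=536832/261785 H=3072/1277] → run A
t=13: vr[A=1024/263 B=8426496/3985517 C=1650688/427795 D=2119680/1012661 E=536832/261785 H=3072/1277] → run E
t=14: vr[A=1024/263 B=8426496/3985517 C=1650688/427795 D=2119680/1012661 E=863744/261785 H=3072/1277] → run D
t=15: vr[A=1024/263 B=8426496/3985517 C=1650688/427795 E=863744/261785 H=3072/1277] → run B
t=16: vr[A=1024/263 B=9734144/3985517 C=1650688/427795 E=863744/261785 H=3072/1277] → run H
t=17: vr[A=1024/263 B=9734144/3985517 C=1650688/427795 E=863744/261785] → run B
t=18: vr[A=1024/263 B=11041792/3985517 C=1650688/427795 E=863744/261785] → run B
t=19: vr[A=1024/263 C=1650688/427795 E=863744/261785] → run E
t=20: vr[A=1024/263 C=1650688/427795] → run C
t=21: vr[A=1024/263 C=2958336/427795] → run A
t=22: vr[A=1536/263 C=2958336/427795] → run A
t=23: vr[A=2048/263 C=2958336/427795] → run C
t=24: vr[A=2048/263 C=4265984/427795] → run A
t=25: vr[C=4265984/427795] → run C
t=26: vr[C=5573632/427795] → run C
t=27: vr[C=1376256/85559] → run C
t=28: vr[C=8188928/427795] → run C
t=29: vr[C=9496576/427795] → run C
t=30: (idle)
t=31: (idle)
t=32: (idle)
t=33: (idle)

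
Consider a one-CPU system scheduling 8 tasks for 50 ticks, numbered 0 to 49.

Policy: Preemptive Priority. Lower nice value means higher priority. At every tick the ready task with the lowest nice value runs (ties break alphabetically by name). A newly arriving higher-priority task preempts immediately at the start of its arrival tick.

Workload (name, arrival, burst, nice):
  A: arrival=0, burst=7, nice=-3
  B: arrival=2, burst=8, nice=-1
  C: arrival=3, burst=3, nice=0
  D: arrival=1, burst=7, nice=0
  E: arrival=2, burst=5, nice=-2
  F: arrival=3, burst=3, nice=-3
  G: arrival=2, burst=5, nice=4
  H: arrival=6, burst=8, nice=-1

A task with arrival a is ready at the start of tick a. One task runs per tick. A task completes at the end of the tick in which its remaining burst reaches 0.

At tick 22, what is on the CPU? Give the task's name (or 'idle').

t=0: ready={A} → run A
t=1: ready={A,D} → run A
t=2: ready={A,B,D,E,G} → run A
t=3: ready={A,B,C,D,E,F,G} → run A
t=4: ready={A,B,C,D,E,F,G} → run A
t=5: ready={A,B,C,D,E,F,G} → run A
t=6: ready={A,B,C,D,E,F,G,H} → run A
t=7: ready={B,C,D,E,F,G,H} → run F
t=8: ready={B,C,D,E,F,G,H} → run F
t=9: ready={B,C,D,E,F,G,H} → run F
t=10: ready={B,C,D,E,G,H} → run E
t=11: ready={B,C,D,E,G,H} → run E
t=12: ready={B,C,D,E,G,H} → run E
t=13: ready={B,C,D,E,G,H} → run E
t=14: ready={B,C,D,E,G,H} → run E
t=15: ready={B,C,D,G,H} → run B
t=16: ready={B,C,D,G,H} → run B
t=17: ready={B,C,D,G,H} → run B
t=18: ready={B,C,D,G,H} → run B
t=19: ready={B,C,D,G,H} → run B
t=20: ready={B,C,D,G,H} → run B
t=21: ready={B,C,D,G,H} → run B
t=22: ready={B,C,D,G,H} → run B
t=23: ready={C,D,G,H} → run H
t=24: ready={C,D,G,H} → run H
t=25: ready={C,D,G,H} → run H
t=26: ready={C,D,G,H} → run H
t=27: ready={C,D,G,H} → run H
t=28: ready={C,D,G,H} → run H
t=29: ready={C,D,G,H} → run H
t=30: ready={C,D,G,H} → run H
t=31: ready={C,D,G} → run C
t=32: ready={C,D,G} → run C
t=33: ready={C,D,G} → run C
t=34: ready={D,G} → run D
t=35: ready={D,G} → run D
t=36: ready={D,G} → run D
t=37: ready={D,G} → run D
t=38: ready={D,G} → run D
t=39: ready={D,G} → run D
t=40: ready={D,G} → run D
t=41: ready={G} → run G
t=42: ready={G} → run G
t=43: ready={G} → run G
t=44: ready={G} → run G
t=45: ready={G} → run G
t=46: (idle)
t=47: (idle)
t=48: (idle)
t=49: (idle)

running at tick 22 = B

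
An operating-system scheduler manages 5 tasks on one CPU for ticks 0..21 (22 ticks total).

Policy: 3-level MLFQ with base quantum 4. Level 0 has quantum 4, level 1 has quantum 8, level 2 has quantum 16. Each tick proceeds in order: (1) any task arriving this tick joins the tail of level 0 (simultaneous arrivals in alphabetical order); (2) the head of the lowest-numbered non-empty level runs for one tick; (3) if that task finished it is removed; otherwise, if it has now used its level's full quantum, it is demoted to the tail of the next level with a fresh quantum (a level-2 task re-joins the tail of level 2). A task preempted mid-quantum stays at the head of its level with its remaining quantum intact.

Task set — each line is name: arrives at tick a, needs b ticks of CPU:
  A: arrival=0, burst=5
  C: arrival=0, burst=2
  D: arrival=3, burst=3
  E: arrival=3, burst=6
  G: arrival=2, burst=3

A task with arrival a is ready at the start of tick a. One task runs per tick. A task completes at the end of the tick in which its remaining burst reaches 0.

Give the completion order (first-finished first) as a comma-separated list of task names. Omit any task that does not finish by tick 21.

completion order = C, G, D, A, E

t=0: L0/L1/L2 = AC/-/- → run A
t=1: L0/L1/L2 = AC/-/- → run A
t=2: L0/L1/L2 = ACG/-/- → run A
t=3: L0/L1/L2 = ACGDE/-/- → run A
t=4: L0/L1/L2 = CGDE/A/- → run C
t=5: L0/L1/L2 = CGDE/A/- → run C
t=6: L0/L1/L2 = GDE/A/- → run G
t=7: L0/L1/L2 = GDE/A/- → run G
t=8: L0/L1/L2 = GDE/A/- → run G
t=9: L0/L1/L2 = DE/A/- → run D
t=10: L0/L1/L2 = DE/A/- → run D
t=11: L0/L1/L2 = DE/A/- → run D
t=12: L0/L1/L2 = E/A/- → run E
t=13: L0/L1/L2 = E/A/- → run E
t=14: L0/L1/L2 = E/A/- → run E
t=15: L0/L1/L2 = E/A/- → run E
t=16: L0/L1/L2 = -/AE/- → run A
t=17: L0/L1/L2 = -/E/- → run E
t=18: L0/L1/L2 = -/E/- → run E
t=19: (idle)
t=20: (idle)
t=21: (idle)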